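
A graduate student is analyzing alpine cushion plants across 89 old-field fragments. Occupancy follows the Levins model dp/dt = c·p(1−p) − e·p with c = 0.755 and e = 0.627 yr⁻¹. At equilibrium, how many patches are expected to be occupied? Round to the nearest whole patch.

p* = 1 − e/c = 1 − 0.627/0.755 = 0.1695.
Expected occupied patches = N × p* = 89 × 0.1695 = 15.09 ≈ 15.

15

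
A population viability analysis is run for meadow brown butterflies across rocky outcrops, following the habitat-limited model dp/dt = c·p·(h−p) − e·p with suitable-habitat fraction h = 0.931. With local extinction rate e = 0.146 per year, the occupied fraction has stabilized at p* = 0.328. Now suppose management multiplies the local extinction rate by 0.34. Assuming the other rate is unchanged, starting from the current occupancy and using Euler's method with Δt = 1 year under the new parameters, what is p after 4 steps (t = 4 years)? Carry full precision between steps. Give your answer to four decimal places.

Balance c(h−p*) = e gives c = e/(0.931 − 0.32800) = 0.146/0.60300 = 0.24212.
Starting from p₀ = 0.32800; update p ← p + (dp/dt)·Δt with the new parameters.
  1  |  dp/dt·Δt = +0.031606  |  p_1 = 0.359606
  2  |  dp/dt·Δt = +0.031900  |  p_2 = 0.391506
  3  |  dp/dt·Δt = +0.031706  |  p_3 = 0.423211
  4  |  dp/dt·Δt = +0.031024  |  p_4 = 0.454236

0.4542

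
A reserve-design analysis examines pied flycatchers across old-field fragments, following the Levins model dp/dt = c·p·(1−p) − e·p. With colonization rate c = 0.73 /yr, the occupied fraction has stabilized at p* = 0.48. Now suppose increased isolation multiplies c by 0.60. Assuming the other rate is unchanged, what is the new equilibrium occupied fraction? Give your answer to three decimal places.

Balance c(1−p*) = e gives e = 0.73×(1 − 0.48000) = 0.37960.
New p* = 1 − e/c = 1 − 0.37960/0.43800 = 0.13333.

0.133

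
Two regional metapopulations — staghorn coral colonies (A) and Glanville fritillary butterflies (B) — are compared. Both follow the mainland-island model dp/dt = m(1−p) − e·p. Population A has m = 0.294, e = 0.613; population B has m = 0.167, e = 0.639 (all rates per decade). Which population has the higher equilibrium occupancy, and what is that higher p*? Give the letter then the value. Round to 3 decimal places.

A: p*_A = m/(m+e) = 0.294/0.9070 = 0.3241.
B: p*_B = 0.167/0.8060 = 0.2072.
A is higher at 0.3241.

A, 0.324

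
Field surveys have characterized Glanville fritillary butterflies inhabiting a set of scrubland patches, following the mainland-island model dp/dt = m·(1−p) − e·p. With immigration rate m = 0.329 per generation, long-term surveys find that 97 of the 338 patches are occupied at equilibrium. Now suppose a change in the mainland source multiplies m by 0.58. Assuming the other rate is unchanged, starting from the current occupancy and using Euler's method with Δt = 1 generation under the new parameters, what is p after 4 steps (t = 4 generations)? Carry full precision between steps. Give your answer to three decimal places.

0.189

Observed p* = 97/338 = 0.28698.
Balance m(1−p*) = e·p* gives e = m(1−p*)/p* = 0.329×0.71302/0.28698 = 0.81741.
Starting from p₀ = 0.28698; update p ← p + (dp/dt)·Δt with the new parameters.
p: 0.28698 → 0.18846  (Δp = -0.09852)
p: 0.18846 → 0.18927  (Δp = +0.00081)
p: 0.18927 → 0.18926  (Δp = -0.00001)
p: 0.18926 → 0.18926  (Δp = +0.00000)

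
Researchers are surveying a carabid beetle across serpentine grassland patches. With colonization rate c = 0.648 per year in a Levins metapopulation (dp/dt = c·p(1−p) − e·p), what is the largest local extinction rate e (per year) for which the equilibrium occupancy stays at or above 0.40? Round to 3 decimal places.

0.389

1 − e/c ≥ 0.40 ⇒ e ≤ c(1 − 0.40) = 0.648 × 0.6000.
e_max = 0.3888.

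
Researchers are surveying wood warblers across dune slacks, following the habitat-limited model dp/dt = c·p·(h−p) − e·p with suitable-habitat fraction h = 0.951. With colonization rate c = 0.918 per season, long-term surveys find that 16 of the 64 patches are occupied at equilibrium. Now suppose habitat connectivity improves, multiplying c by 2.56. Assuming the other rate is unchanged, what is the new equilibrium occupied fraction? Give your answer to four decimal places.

Observed p* = 16/64 = 0.25000.
Balance c(h−p*) = e gives e = 0.918×(0.951 − 0.25000) = 0.64352.
New p* = 0.951 − e/c = 0.951 − 0.64352/2.35008 = 0.67717.

0.6772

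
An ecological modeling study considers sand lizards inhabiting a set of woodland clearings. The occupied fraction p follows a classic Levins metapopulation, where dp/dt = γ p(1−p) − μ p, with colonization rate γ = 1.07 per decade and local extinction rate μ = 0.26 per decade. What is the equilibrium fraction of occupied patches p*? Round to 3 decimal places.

0.757

At equilibrium, colonization balances extinction: γ·p*·(1−p*) = μ·p*.
So p* = 1 − μ/γ = 1 − 0.26/1.07 = 1 − 0.2430 = 0.7570.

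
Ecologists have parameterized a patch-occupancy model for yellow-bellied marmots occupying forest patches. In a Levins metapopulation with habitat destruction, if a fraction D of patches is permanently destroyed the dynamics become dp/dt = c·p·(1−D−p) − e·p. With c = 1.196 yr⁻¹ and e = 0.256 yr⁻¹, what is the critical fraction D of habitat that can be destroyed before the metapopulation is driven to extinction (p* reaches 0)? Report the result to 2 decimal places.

The nontrivial equilibrium is p* = (1−D) − e/c; extinction occurs when this hits zero.
So D_crit = 1 − e/c = 1 − 0.256/1.196 = 1 − 0.2140 = 0.7860.
Note this equals the original equilibrium occupancy — the Levins extinction-debt result.

0.79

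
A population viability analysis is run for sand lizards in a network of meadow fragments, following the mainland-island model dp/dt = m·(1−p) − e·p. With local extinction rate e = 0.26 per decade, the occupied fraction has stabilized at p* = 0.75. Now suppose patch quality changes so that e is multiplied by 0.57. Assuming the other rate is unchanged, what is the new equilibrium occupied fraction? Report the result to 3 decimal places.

Balance m(1−p*) = e·p* gives m = e·p*/(1−p*) = 0.26×0.75000/0.25000 = 0.78000.
New p* = m/(m+e) = 0.78000/(0.78000+0.14820) = 0.84034.

0.840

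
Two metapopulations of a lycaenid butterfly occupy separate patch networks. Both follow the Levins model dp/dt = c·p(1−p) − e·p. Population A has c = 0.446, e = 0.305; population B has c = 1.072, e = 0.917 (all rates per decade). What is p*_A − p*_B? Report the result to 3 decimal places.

A: p*_A = 1 − 0.305/0.446 = 0.3161.
B: p*_B = 1 − 0.917/1.072 = 0.1446.
p*_A − p*_B = 0.3161 − 0.1446 = 0.1716.

0.172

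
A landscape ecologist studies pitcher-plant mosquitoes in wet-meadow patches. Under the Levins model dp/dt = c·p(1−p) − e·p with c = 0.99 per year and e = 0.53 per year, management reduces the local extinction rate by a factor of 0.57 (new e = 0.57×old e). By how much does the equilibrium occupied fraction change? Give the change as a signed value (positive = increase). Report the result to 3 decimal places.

0.230

Before: p* = 1 − 0.53/0.99 = 0.4646.
After the change, c = 0.99, e = 0.3021, so p* = 1 − 0.3021/0.99 = 0.6948.
Δp* = 0.6948 − 0.4646 = +0.2302.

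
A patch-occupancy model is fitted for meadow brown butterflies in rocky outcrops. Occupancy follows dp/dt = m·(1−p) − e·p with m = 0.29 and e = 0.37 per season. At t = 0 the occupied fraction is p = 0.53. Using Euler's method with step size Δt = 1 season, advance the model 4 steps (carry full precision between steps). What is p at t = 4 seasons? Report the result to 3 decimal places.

Update rule: p ← p + [m·(1−p) − e·p]·Δt with Δt = 1.
p: 0.53000 → 0.47020  (Δp = -0.05980)
p: 0.47020 → 0.44987  (Δp = -0.02033)
p: 0.44987 → 0.44296  (Δp = -0.00691)
p: 0.44296 → 0.44060  (Δp = -0.00235)

0.441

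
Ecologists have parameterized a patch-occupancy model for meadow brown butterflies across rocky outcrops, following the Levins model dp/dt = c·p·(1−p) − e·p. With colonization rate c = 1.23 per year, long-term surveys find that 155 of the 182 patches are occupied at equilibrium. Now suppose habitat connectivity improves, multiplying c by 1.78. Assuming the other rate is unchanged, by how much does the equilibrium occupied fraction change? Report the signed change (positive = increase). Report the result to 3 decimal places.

0.065

Observed p* = 155/182 = 0.85165.
Balance c(1−p*) = e gives e = 1.23×(1 − 0.85165) = 0.18247.
New p* = 1 − e/c = 1 − 0.18247/2.18940 = 0.91666.
Δp* = 0.91666 − 0.85165 = +0.06501.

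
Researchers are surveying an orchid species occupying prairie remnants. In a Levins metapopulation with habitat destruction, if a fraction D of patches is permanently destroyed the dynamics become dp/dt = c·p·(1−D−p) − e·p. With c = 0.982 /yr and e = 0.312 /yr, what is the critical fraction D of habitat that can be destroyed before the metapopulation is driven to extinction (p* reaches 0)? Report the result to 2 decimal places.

The nontrivial equilibrium is p* = (1−D) − e/c; extinction occurs when this hits zero.
So D_crit = 1 − e/c = 1 − 0.312/0.982 = 1 − 0.3177 = 0.6823.
This equals the undisturbed p*, a classic result of Lande's extension.

0.68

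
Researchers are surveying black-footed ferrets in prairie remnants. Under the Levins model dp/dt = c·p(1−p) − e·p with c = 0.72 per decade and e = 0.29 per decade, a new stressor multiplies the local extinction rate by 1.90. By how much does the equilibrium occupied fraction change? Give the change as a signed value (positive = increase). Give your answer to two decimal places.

Before: p* = 1 − 0.29/0.72 = 0.5972.
After the change, c = 0.72, e = 0.551, so p* = 1 − 0.551/0.72 = 0.2347.
Δp* = 0.2347 − 0.5972 = -0.3625.

-0.36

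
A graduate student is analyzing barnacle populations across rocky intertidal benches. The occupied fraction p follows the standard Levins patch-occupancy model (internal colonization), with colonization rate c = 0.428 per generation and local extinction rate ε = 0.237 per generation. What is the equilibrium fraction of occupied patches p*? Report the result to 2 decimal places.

0.45

Setting dp/dt = 0 and dividing through by p* gives c·(1−p*) = ε.
So p* = 1 − ε/c = 1 − 0.237/0.428 = 1 − 0.5537 = 0.4463.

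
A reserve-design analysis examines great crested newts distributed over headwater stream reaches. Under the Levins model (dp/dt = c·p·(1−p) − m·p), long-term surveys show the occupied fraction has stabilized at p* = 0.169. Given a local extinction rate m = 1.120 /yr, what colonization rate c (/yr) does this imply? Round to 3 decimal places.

At equilibrium c(1−p*) = m, so c = m/(1−p*).
c = 1.120/(1 − 0.169) = 1.120/0.8310 = 1.3478.

1.348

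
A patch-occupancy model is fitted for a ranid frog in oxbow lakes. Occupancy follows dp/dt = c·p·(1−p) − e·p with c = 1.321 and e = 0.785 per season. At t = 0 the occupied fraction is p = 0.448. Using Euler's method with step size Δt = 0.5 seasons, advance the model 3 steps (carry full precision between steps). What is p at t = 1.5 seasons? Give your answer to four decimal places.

Update rule: p ← p + [c·p·(1−p) − e·p]·Δt with Δt = 0.5.
p: 0.44800 → 0.43550  (Δp = -0.01250)
p: 0.43550 → 0.42694  (Δp = -0.00856)
p: 0.42694 → 0.42097  (Δp = -0.00598)

0.4210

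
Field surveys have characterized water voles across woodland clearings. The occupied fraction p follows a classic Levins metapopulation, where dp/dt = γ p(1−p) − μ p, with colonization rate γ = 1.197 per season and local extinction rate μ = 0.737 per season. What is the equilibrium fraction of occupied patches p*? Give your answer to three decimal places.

At equilibrium, colonization balances extinction: γ·p*·(1−p*) = μ·p*.
So p* = 1 − μ/γ = 1 − 0.737/1.197 = 1 − 0.6157 = 0.3843.

0.384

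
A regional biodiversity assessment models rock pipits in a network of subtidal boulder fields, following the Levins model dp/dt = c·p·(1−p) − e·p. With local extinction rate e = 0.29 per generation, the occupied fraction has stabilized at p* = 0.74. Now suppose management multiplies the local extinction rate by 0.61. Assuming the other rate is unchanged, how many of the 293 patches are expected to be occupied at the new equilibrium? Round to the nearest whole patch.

Balance c(1−p*) = e gives c = e/(1 − 0.74000) = 0.29/0.26000 = 1.11538.
New p* = 1 − e/c = 1 − 0.17690/1.11538 = 0.84140.
Expected occupied = 293 × 0.84140 = 246.53 ≈ 247.

247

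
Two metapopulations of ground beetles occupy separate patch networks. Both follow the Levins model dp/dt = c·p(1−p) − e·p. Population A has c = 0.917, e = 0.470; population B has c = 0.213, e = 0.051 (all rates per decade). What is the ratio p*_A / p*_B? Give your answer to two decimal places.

A: p*_A = 1 − 0.470/0.917 = 0.4875.
B: p*_B = 1 − 0.051/0.213 = 0.7606.
p*_A / p*_B = 0.4875/0.7606 = 0.6409.

0.64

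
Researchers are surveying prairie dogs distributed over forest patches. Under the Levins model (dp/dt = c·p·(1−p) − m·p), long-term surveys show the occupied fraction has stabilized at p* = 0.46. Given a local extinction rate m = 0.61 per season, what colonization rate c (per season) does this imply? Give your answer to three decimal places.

At equilibrium c(1−p*) = m, so c = m/(1−p*).
c = 0.61/(1 − 0.46) = 0.61/0.5400 = 1.1296.

1.130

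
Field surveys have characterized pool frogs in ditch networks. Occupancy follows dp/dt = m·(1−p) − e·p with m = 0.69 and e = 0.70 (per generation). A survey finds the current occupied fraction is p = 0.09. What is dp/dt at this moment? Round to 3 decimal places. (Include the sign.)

Colonization term: m·(1−p) = 0.69×0.9100 = 0.62790.
Extinction term: e·p = 0.06300.
dp/dt = 0.62790 − 0.06300 = 0.56490.

0.565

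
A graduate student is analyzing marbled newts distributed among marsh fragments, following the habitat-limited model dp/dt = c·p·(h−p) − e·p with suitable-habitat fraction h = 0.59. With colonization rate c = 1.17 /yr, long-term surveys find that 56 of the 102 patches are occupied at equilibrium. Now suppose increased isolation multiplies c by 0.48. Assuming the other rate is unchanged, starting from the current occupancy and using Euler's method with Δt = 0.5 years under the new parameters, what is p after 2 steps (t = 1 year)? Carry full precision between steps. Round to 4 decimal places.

Observed p* = 56/102 = 0.54902.
Balance c(h−p*) = e gives e = 1.17×(0.59 − 0.54902) = 0.04795.
Starting from p₀ = 0.54902; update p ← p + (dp/dt)·Δt with the new parameters.
p: 0.54902 → 0.54218  (Δp = -0.00684)
p: 0.54218 → 0.53646  (Δp = -0.00572)

0.5365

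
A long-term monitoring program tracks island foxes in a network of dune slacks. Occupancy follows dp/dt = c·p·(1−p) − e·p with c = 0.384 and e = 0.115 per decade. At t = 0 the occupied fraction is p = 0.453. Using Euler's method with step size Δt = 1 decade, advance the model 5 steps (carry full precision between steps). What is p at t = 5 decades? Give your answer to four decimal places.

0.6213

Update rule: p ← p + [c·p·(1−p) − e·p]·Δt with Δt = 1.
  1  |  dp/dt·Δt = +0.043057  |  p_1 = 0.496057
  2  |  dp/dt·Δt = +0.038948  |  p_2 = 0.535004
  3  |  dp/dt·Δt = +0.034004  |  p_3 = 0.569008
  4  |  dp/dt·Δt = +0.028735  |  p_4 = 0.597744
  5  |  dp/dt·Δt = +0.023591  |  p_5 = 0.621334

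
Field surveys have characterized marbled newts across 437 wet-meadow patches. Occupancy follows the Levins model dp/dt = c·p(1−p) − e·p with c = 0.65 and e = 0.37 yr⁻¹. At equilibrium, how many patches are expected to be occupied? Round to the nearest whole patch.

p* = 1 − e/c = 1 − 0.37/0.65 = 0.4308.
Expected occupied patches = N × p* = 437 × 0.4308 = 188.25 ≈ 188.

188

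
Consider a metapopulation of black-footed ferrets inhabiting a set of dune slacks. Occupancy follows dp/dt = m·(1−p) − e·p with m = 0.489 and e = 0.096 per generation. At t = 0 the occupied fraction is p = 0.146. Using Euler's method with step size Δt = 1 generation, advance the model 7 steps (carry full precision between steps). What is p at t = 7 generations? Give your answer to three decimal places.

Update rule: p ← p + [m·(1−p) − e·p]·Δt with Δt = 1.
p: 0.14600 → 0.54959  (Δp = +0.40359)
p: 0.54959 → 0.71708  (Δp = +0.16749)
p: 0.71708 → 0.78659  (Δp = +0.06951)
p: 0.78659 → 0.81543  (Δp = +0.02885)
p: 0.81543 → 0.82741  (Δp = +0.01197)
p: 0.82741 → 0.83237  (Δp = +0.00497)
p: 0.83237 → 0.83443  (Δp = +0.00206)

0.834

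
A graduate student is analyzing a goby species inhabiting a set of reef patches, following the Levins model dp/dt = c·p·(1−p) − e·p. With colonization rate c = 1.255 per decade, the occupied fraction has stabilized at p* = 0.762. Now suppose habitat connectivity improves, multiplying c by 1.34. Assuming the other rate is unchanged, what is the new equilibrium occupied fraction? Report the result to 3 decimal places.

0.822

Balance c(1−p*) = e gives e = 1.255×(1 − 0.76200) = 0.29869.
New p* = 1 − e/c = 1 − 0.29869/1.68170 = 0.82239.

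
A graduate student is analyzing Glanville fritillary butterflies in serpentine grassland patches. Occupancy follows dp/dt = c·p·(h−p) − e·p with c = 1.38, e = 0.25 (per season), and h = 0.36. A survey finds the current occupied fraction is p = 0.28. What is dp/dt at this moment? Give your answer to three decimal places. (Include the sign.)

Colonization term: c·p·(h−p) = 1.38×0.28×0.0800 = 0.03091.
Extinction term: e·p = 0.07000.
dp/dt = 0.03091 − 0.07000 = -0.03909.

-0.039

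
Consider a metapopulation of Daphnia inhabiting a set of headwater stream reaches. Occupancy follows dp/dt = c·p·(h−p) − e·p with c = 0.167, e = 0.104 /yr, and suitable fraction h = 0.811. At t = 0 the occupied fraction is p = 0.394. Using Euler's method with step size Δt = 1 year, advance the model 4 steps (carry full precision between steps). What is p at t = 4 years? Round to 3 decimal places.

0.347

Update rule: p ← p + [c·p·(h−p) − e·p]·Δt with Δt = 1.
t = 1: p = 0.39400 + (-0.01354) = 0.38046
t = 2: p = 0.38046 + (-0.01221) = 0.36825
t = 3: p = 0.36825 + (-0.01107) = 0.35718
t = 4: p = 0.35718 + (-0.01008) = 0.34710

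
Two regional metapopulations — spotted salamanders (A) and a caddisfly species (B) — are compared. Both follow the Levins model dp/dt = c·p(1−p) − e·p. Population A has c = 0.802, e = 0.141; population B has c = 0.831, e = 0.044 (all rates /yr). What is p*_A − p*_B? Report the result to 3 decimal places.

A: p*_A = 1 − 0.141/0.802 = 0.8242.
B: p*_B = 1 − 0.044/0.831 = 0.9471.
p*_A − p*_B = 0.8242 − 0.9471 = -0.1229.

-0.123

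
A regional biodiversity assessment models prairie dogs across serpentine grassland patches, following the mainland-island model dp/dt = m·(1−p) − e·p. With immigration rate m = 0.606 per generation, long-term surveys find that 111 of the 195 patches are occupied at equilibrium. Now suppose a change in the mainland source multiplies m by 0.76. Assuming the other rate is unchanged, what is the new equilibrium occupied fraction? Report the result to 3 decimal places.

Observed p* = 111/195 = 0.56923.
Balance m(1−p*) = e·p* gives e = m(1−p*)/p* = 0.606×0.43077/0.56923 = 0.45860.
New p* = m/(m+e) = 0.46056/(0.46056+0.45860) = 0.50107.

0.501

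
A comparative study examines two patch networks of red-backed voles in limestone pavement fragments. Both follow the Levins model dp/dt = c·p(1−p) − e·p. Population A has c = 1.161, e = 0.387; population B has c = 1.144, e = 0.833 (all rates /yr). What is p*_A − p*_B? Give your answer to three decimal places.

0.395

A: p*_A = 1 − 0.387/1.161 = 0.6667.
B: p*_B = 1 − 0.833/1.144 = 0.2719.
p*_A − p*_B = 0.6667 − 0.2719 = 0.3948.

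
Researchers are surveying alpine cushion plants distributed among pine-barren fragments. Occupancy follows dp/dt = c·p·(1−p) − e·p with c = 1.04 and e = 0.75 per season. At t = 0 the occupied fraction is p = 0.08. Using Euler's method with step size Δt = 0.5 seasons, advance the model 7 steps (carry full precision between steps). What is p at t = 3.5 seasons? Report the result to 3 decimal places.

Update rule: p ← p + [c·p·(1−p) − e·p]·Δt with Δt = 0.5.
t = 0.5: p = 0.08000 + (+0.00827) = 0.08827
t = 1: p = 0.08827 + (+0.00875) = 0.09702
t = 1.5: p = 0.09702 + (+0.00917) = 0.10619
t = 2: p = 0.10619 + (+0.00953) = 0.11573
t = 2.5: p = 0.11573 + (+0.00982) = 0.12554
t = 3: p = 0.12554 + (+0.01001) = 0.13555
t = 3.5: p = 0.13555 + (+0.01010) = 0.14565

0.146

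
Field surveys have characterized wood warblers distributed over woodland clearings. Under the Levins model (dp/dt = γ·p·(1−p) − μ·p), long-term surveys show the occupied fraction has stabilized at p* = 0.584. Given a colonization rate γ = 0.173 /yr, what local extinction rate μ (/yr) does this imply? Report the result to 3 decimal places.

At equilibrium γ(1−p*) = μ.
μ = 0.173 × (1 − 0.584) = 0.173 × 0.4160 = 0.0720.

0.072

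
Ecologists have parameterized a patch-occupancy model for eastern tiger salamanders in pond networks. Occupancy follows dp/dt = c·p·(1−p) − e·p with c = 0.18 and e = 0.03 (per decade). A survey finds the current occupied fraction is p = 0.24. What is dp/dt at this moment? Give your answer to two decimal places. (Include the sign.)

0.03

Colonization term: c·p·(1−p) = 0.18×0.24×0.7600 = 0.03283.
Extinction term: e·p = 0.00720.
dp/dt = 0.03283 − 0.00720 = 0.02563.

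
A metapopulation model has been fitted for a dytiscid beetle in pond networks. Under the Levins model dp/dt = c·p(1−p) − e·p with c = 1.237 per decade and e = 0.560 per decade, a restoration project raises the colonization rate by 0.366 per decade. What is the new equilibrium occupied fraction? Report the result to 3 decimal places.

Before: p* = 1 − 0.560/1.237 = 0.5473.
After the change, c = 1.603, e = 0.56, so p* = 1 − 0.56/1.603 = 0.6507.

0.651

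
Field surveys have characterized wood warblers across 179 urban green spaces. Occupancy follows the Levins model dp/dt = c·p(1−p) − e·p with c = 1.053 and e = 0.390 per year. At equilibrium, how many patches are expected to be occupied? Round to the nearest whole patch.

p* = 1 − e/c = 1 − 0.390/1.053 = 0.6296.
Expected occupied patches = N × p* = 179 × 0.6296 = 112.70 ≈ 113.

113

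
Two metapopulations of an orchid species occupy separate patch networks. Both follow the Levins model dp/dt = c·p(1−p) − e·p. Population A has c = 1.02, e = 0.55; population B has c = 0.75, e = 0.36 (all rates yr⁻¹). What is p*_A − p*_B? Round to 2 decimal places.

A: p*_A = 1 − 0.55/1.02 = 0.4608.
B: p*_B = 1 − 0.36/0.75 = 0.5200.
p*_A − p*_B = 0.4608 − 0.5200 = -0.0592.

-0.06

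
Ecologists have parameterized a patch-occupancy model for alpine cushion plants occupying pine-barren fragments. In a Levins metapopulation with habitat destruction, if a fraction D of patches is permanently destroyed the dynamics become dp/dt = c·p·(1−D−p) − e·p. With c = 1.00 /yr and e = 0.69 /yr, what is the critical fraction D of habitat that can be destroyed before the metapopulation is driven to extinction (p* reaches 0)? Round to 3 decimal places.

The nontrivial equilibrium is p* = (1−D) − e/c; extinction occurs when this hits zero.
So D_crit = 1 − e/c = 1 − 0.69/1.00 = 1 − 0.6900 = 0.3100.
This equals the undisturbed p*, a classic result of Lande's extension.

0.310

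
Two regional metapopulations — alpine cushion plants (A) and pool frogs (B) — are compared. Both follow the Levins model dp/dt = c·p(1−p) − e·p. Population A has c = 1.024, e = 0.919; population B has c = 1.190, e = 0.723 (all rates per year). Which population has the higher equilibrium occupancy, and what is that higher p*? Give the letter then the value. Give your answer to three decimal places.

A: p*_A = 1 − 0.919/1.024 = 0.1025.
B: p*_B = 1 − 0.723/1.190 = 0.3924.
B is higher at 0.3924.

B, 0.392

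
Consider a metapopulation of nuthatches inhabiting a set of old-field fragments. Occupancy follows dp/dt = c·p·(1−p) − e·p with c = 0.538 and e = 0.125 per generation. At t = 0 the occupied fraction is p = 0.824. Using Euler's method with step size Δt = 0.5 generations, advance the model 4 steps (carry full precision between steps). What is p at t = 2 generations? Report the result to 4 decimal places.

0.7888

Update rule: p ← p + [c·p·(1−p) − e·p]·Δt with Δt = 0.5.
p: 0.82400 → 0.81151  (Δp = -0.01249)
p: 0.81151 → 0.80194  (Δp = -0.00957)
p: 0.80194 → 0.79454  (Δp = -0.00740)
p: 0.79454 → 0.78880  (Δp = -0.00575)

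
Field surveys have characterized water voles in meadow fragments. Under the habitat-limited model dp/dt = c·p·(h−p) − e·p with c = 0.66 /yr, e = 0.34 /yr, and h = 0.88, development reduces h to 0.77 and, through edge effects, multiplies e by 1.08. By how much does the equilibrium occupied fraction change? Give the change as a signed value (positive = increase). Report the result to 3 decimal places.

Before: p* = h − e/c = 0.88 − 0.34/0.66 = 0.88 − 0.5152 = 0.3648.
After: c = 0.66, e = 0.3672, h = 0.77; p* = 0.77 − 0.3672/0.66 = 0.2136.
Δp* = 0.2136 − 0.3648 = -0.1512.

-0.151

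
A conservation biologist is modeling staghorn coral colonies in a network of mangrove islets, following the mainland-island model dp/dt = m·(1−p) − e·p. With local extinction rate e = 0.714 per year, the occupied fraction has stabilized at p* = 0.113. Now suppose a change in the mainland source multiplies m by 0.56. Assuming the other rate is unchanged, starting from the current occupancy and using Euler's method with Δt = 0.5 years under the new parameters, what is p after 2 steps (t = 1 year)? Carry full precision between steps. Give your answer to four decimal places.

0.0843

Balance m(1−p*) = e·p* gives m = e·p*/(1−p*) = 0.714×0.11300/0.88700 = 0.09096.
Starting from p₀ = 0.11300; update p ← p + (dp/dt)·Δt with the new parameters.
step 1: Δp = -0.01775, p = 0.09525
step 2: Δp = -0.01096, p = 0.08429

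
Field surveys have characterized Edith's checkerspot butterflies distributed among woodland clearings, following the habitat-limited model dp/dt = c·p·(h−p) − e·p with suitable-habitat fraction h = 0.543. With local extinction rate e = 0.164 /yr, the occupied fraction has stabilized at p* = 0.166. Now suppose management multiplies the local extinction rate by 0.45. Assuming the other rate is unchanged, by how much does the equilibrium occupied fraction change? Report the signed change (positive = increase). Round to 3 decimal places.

Balance c(h−p*) = e gives c = e/(0.543 − 0.16600) = 0.164/0.37700 = 0.43501.
New p* = 0.543 − e/c = 0.543 − 0.07380/0.43501 = 0.37335.
Δp* = 0.37335 − 0.16600 = +0.20735.

0.207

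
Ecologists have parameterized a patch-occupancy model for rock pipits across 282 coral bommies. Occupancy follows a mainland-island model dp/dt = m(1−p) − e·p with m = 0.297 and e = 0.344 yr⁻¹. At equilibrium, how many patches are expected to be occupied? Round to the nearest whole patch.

131

p* = m/(m+e) = 0.297/0.6410 = 0.4633.
Expected occupied patches = N × p* = 282 × 0.4633 = 130.66 ≈ 131.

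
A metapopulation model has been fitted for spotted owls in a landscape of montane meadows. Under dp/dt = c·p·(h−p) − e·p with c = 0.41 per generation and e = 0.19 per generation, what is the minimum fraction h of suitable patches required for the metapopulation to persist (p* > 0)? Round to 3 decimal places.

p* = h − e/c is positive only when h > e/c.
h_min = e/c = 0.19/0.41 = 0.4634.

0.463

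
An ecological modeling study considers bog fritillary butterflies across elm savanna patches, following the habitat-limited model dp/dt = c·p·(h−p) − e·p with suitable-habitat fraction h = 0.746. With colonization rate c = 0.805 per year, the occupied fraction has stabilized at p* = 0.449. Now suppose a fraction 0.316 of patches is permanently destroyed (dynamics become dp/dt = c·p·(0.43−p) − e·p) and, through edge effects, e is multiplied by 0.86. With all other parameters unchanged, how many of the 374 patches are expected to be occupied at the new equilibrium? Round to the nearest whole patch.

65

Balance c(h−p*) = e gives e = 0.805×(0.746 − 0.44900) = 0.23908.
New p* = 0.43 − e/c = 0.43 − 0.20561/0.80500 = 0.17458.
Expected occupied = 374 × 0.17458 = 65.29 ≈ 65.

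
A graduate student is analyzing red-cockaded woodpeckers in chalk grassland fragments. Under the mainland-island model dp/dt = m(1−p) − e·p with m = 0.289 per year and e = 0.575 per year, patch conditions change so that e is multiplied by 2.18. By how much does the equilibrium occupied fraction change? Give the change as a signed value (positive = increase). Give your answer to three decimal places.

Before: p* = 0.289/(0.289+0.575) = 0.3345.
After: m = 0.289, e = 1.2535; p* = 0.289/1.5425 = 0.1874.
Δp* = 0.1874 − 0.3345 = -0.1471.

-0.147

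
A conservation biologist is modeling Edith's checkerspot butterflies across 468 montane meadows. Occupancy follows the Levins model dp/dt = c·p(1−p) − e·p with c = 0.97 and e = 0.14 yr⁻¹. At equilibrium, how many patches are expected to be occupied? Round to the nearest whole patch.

p* = 1 − e/c = 1 − 0.14/0.97 = 0.8557.
Expected occupied patches = N × p* = 468 × 0.8557 = 400.45 ≈ 400.

400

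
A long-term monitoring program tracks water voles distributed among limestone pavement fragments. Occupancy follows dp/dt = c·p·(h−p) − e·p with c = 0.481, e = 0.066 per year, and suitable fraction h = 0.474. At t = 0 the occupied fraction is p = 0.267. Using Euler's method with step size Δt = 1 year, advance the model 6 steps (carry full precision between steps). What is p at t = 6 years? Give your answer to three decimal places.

Update rule: p ← p + [c·p·(h−p) − e·p]·Δt with Δt = 1.
t = 1: p = 0.26700 + (+0.00896) = 0.27596
t = 2: p = 0.27596 + (+0.00807) = 0.28404
t = 3: p = 0.28404 + (+0.00721) = 0.29124
t = 4: p = 0.29124 + (+0.00638) = 0.29762
t = 5: p = 0.29762 + (+0.00561) = 0.30323
t = 6: p = 0.30323 + (+0.00489) = 0.30812

0.308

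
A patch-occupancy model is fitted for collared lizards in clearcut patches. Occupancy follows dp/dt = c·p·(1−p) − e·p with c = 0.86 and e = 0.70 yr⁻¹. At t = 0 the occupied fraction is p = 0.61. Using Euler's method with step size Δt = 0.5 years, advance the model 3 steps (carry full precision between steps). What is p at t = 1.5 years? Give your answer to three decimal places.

Update rule: p ← p + [c·p·(1−p) − e·p]·Δt with Δt = 0.5.
t = 0.5: p = 0.61000 + (-0.11120) = 0.49880
t = 1: p = 0.49880 + (-0.06708) = 0.43172
t = 1.5: p = 0.43172 + (-0.04561) = 0.38611

0.386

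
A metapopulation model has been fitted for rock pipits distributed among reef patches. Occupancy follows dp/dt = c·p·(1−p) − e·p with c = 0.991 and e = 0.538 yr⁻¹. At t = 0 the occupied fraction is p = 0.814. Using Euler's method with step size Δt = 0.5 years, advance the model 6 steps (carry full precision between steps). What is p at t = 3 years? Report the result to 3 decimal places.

Update rule: p ← p + [c·p·(1−p) − e·p]·Δt with Δt = 0.5.
  1  |  dp/dt·Δt = -0.143945  |  p_1 = 0.670055
  2  |  dp/dt·Δt = -0.070699  |  p_2 = 0.599356
  3  |  dp/dt·Δt = -0.042243  |  p_3 = 0.557113
  4  |  dp/dt·Δt = -0.027605  |  p_4 = 0.529508
  5  |  dp/dt·Δt = -0.018994  |  p_5 = 0.510514
  6  |  dp/dt·Δt = -0.013508  |  p_6 = 0.497006

0.497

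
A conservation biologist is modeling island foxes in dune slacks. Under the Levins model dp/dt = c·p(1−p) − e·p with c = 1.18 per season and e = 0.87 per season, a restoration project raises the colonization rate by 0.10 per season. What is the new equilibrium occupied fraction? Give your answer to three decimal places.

0.320

Before: p* = 1 − 0.87/1.18 = 0.2627.
After the change, c = 1.28, e = 0.87, so p* = 1 − 0.87/1.28 = 0.3203.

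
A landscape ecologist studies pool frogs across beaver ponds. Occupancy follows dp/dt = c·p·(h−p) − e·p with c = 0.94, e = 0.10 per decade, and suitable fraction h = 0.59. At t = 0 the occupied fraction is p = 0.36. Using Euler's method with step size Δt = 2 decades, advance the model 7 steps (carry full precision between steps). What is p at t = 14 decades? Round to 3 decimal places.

Update rule: p ← p + [c·p·(h−p) − e·p]·Δt with Δt = 2.
p: 0.36000 → 0.44366  (Δp = +0.08366)
p: 0.44366 → 0.47699  (Δp = +0.03332)
p: 0.47699 → 0.48293  (Δp = +0.00594)
p: 0.48293 → 0.48355  (Δp = +0.00062)
p: 0.48355 → 0.48361  (Δp = +0.00006)
p: 0.48361 → 0.48362  (Δp = +0.00001)
p: 0.48362 → 0.48362  (Δp = +0.00000)

0.484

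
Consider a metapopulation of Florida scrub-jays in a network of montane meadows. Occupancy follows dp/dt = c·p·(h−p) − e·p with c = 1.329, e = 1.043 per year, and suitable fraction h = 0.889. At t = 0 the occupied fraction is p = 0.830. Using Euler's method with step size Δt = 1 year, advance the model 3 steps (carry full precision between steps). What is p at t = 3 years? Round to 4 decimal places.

Update rule: p ← p + [c·p·(h−p) − e·p]·Δt with Δt = 1.
  1  |  dp/dt·Δt = -0.800609  |  p_1 = 0.029391
  2  |  dp/dt·Δt = +0.002922  |  p_2 = 0.032313
  3  |  dp/dt·Δt = +0.003087  |  p_3 = 0.035400

0.0354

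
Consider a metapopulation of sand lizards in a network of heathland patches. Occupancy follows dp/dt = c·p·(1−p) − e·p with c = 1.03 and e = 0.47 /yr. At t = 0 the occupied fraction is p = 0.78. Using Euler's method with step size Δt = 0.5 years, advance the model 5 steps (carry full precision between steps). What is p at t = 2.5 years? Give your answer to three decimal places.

Update rule: p ← p + [c·p·(1−p) − e·p]·Δt with Δt = 0.5.
  1  |  dp/dt·Δt = -0.094926  |  p_1 = 0.685074
  2  |  dp/dt·Δt = -0.049882  |  p_2 = 0.635192
  3  |  dp/dt·Δt = -0.029933  |  p_3 = 0.605259
  4  |  dp/dt·Δt = -0.019192  |  p_4 = 0.586067
  5  |  dp/dt·Δt = -0.012791  |  p_5 = 0.573277

0.573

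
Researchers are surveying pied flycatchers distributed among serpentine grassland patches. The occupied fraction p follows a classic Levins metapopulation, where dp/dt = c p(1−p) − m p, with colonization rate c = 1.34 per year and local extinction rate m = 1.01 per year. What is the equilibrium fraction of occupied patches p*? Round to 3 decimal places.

0.246

Setting dp/dt = 0 and dividing through by p* gives c·(1−p*) = m.
So p* = 1 − m/c = 1 − 1.01/1.34 = 1 − 0.7537 = 0.2463.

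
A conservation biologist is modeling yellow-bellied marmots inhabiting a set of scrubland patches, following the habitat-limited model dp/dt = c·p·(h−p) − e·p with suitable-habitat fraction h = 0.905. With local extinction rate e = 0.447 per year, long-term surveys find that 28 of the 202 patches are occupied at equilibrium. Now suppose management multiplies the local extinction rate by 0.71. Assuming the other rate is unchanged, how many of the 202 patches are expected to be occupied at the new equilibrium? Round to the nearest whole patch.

73

Observed p* = 28/202 = 0.13861.
Balance c(h−p*) = e gives c = e/(0.905 − 0.13861) = 0.447/0.76639 = 0.58325.
New p* = 0.905 − e/c = 0.905 − 0.31737/0.58325 = 0.36086.
Expected occupied = 202 × 0.36086 = 72.89 ≈ 73.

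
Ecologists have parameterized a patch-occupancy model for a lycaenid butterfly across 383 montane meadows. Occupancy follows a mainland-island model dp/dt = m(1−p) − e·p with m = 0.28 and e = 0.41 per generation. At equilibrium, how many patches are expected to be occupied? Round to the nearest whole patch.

p* = m/(m+e) = 0.28/0.6900 = 0.4058.
Expected occupied patches = N × p* = 383 × 0.4058 = 155.42 ≈ 155.

155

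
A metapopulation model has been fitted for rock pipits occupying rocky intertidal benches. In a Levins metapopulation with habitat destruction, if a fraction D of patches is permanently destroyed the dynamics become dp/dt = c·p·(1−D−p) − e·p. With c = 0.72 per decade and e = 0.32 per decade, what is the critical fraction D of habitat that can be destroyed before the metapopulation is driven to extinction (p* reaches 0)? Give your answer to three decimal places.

The nontrivial equilibrium is p* = (1−D) − e/c; extinction occurs when this hits zero.
So D_crit = 1 − e/c = 1 − 0.32/0.72 = 1 − 0.4444 = 0.5556.
Note this equals the original equilibrium occupancy — the Levins extinction-debt result.

0.556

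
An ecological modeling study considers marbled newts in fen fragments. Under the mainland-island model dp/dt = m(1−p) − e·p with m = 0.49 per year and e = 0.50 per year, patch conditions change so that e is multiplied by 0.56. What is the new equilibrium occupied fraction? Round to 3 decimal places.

0.636

Before: p* = 0.49/(0.49+0.50) = 0.4949.
After: m = 0.49, e = 0.28; p* = 0.49/0.7700 = 0.6364.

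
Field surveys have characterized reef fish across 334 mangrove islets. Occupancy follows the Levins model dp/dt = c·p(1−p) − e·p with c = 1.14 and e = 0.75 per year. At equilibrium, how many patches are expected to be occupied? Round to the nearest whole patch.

114

p* = 1 − e/c = 1 − 0.75/1.14 = 0.3421.
Expected occupied patches = N × p* = 334 × 0.3421 = 114.26 ≈ 114.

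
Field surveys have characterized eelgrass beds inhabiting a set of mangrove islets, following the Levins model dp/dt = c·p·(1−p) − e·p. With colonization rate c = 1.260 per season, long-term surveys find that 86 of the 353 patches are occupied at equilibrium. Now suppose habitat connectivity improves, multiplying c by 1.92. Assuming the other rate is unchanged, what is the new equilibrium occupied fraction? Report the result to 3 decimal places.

Observed p* = 86/353 = 0.24363.
Balance c(1−p*) = e gives e = 1.260×(1 − 0.24363) = 0.95303.
New p* = 1 − e/c = 1 − 0.95303/2.41920 = 0.60606.

0.606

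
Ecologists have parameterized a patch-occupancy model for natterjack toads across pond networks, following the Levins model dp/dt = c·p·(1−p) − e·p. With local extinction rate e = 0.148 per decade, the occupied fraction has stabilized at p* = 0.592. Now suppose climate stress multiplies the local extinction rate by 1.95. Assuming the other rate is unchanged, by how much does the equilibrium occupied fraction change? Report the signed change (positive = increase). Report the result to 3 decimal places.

Balance c(1−p*) = e gives c = e/(1 − 0.59200) = 0.148/0.40800 = 0.36275.
New p* = 1 − e/c = 1 − 0.28860/0.36275 = 0.20441.
Δp* = 0.20441 − 0.59200 = -0.38759.

-0.388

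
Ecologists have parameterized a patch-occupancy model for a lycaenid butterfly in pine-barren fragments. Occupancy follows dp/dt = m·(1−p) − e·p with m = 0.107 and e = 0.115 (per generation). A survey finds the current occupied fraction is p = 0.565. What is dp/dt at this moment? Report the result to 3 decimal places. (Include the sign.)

Colonization term: m·(1−p) = 0.107×0.4350 = 0.04655.
Extinction term: e·p = 0.06497.
dp/dt = 0.04655 − 0.06497 = -0.01843.

-0.018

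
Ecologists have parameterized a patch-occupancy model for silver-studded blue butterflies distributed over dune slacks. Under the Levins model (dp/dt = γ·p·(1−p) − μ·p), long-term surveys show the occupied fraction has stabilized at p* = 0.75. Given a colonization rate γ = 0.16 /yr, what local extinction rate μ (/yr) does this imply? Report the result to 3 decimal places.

At equilibrium γ(1−p*) = μ.
μ = 0.16 × (1 − 0.75) = 0.16 × 0.2500 = 0.0400.

0.040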